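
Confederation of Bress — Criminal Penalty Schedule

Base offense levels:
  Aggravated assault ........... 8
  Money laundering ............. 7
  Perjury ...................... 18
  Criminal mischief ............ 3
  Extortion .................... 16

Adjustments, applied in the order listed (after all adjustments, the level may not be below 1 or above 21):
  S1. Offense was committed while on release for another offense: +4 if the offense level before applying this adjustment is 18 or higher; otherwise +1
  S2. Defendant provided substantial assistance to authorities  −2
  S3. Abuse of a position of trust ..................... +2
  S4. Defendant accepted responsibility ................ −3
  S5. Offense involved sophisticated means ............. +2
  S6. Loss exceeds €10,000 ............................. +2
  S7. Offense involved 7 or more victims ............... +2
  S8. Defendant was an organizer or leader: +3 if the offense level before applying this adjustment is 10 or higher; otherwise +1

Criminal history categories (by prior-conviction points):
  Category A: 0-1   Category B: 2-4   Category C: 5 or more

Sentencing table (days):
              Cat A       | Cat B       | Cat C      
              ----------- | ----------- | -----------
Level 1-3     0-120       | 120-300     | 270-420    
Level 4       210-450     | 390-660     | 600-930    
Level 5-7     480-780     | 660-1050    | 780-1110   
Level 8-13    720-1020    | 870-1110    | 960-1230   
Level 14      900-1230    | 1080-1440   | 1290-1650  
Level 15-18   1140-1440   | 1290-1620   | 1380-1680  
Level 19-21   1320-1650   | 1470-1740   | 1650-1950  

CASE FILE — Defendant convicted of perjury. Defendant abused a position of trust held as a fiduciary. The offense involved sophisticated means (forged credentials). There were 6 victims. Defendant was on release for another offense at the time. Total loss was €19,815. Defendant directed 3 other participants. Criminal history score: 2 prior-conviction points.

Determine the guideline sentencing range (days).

Base offense level for perjury: 18.
S1 applies (level before this adjustment is 18 ≥ 18, so +4): 18 + 4 = 22.
S3 applies: 22 + 2 = 24.
S5 applies: 24 + 2 = 26.
S6 applies: 26 + 2 = 28.
S7 does not apply.
S8 applies (level before this adjustment is 28 ≥ 10, so +3): 28 + 3 = 31.
Level 31 exceeds the maximum of 21; capped at 21.
Final offense level: 21.
Criminal history: 2 prior points → Category B (2-4).
Level 21 falls in the 19-21 band.
Grid: Level 19-21 × Category B = 1470-1740 days.

1470-1740 days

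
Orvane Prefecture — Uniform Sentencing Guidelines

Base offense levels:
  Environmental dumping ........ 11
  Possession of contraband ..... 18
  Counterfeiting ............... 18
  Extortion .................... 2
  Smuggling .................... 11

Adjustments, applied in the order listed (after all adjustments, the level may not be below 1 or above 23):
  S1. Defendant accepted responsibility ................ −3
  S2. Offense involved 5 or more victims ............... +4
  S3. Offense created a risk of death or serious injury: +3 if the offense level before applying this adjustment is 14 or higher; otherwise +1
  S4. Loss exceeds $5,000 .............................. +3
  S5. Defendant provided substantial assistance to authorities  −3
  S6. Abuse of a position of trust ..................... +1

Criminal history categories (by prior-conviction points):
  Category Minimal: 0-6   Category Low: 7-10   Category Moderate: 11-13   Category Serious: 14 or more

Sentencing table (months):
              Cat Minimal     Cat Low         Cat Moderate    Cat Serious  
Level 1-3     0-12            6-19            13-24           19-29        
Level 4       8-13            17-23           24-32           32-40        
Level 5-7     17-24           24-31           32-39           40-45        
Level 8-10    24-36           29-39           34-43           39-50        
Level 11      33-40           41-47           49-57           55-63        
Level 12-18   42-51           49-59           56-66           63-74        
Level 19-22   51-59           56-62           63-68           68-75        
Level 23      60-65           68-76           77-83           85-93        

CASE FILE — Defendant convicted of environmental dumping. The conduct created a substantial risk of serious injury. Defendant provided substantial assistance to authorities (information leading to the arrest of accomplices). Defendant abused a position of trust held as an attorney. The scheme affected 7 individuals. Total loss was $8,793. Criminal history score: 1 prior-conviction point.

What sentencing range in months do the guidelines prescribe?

Base offense level for environmental dumping: 11.
S1 does not apply.
S2 applies: 11 + 4 = 15.
S3 applies (level before this adjustment is 15 ≥ 14, so +3): 15 + 3 = 18.
S4 applies: 18 + 3 = 21.
S5 applies: 21 − 3 = 18.
S6 applies: 18 + 1 = 19.
Final offense level: 19.
Criminal history: 1 prior point → Category Minimal (0-6).
Level 19 falls in the 19-22 band.
Grid: Level 19-22 × Category Minimal = 51-59 months.

51-59 months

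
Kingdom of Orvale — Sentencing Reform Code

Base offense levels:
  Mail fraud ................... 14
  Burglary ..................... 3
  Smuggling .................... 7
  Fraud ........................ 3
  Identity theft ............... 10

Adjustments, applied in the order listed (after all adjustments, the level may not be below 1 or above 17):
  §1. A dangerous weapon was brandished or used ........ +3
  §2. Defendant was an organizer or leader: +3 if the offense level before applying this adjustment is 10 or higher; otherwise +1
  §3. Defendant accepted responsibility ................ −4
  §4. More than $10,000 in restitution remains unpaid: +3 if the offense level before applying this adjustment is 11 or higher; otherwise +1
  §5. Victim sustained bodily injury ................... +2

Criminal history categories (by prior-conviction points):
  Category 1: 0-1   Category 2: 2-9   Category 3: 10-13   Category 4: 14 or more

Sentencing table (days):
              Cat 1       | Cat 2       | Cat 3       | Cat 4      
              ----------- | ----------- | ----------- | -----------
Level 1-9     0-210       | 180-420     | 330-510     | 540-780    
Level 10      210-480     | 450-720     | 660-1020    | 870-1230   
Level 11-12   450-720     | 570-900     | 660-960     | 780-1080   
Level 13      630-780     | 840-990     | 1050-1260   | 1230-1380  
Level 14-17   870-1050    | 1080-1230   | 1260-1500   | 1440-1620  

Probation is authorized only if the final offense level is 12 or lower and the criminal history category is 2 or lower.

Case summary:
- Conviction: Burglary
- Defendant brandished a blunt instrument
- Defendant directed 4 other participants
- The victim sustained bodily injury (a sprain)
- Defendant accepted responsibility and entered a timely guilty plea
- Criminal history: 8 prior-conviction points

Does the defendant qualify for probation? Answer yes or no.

Base offense level for burglary: 3.
§1 applies: 3 + 3 = 6.
§2 applies (level before this adjustment is 6 < 10, so +1): 6 + 1 = 7.
§3 applies: 7 − 4 = 3.
§5 applies: 3 + 2 = 5.
Final offense level: 5.
Criminal history: 8 prior points → Category 2 (2-9).
Level 5 falls in the 1-9 band.
Grid: Level 1-9 × Category 2 = 180-420 days.
Probation check: level 5 ≤ 12 and category 2 ≤ 2 → eligible.

Yes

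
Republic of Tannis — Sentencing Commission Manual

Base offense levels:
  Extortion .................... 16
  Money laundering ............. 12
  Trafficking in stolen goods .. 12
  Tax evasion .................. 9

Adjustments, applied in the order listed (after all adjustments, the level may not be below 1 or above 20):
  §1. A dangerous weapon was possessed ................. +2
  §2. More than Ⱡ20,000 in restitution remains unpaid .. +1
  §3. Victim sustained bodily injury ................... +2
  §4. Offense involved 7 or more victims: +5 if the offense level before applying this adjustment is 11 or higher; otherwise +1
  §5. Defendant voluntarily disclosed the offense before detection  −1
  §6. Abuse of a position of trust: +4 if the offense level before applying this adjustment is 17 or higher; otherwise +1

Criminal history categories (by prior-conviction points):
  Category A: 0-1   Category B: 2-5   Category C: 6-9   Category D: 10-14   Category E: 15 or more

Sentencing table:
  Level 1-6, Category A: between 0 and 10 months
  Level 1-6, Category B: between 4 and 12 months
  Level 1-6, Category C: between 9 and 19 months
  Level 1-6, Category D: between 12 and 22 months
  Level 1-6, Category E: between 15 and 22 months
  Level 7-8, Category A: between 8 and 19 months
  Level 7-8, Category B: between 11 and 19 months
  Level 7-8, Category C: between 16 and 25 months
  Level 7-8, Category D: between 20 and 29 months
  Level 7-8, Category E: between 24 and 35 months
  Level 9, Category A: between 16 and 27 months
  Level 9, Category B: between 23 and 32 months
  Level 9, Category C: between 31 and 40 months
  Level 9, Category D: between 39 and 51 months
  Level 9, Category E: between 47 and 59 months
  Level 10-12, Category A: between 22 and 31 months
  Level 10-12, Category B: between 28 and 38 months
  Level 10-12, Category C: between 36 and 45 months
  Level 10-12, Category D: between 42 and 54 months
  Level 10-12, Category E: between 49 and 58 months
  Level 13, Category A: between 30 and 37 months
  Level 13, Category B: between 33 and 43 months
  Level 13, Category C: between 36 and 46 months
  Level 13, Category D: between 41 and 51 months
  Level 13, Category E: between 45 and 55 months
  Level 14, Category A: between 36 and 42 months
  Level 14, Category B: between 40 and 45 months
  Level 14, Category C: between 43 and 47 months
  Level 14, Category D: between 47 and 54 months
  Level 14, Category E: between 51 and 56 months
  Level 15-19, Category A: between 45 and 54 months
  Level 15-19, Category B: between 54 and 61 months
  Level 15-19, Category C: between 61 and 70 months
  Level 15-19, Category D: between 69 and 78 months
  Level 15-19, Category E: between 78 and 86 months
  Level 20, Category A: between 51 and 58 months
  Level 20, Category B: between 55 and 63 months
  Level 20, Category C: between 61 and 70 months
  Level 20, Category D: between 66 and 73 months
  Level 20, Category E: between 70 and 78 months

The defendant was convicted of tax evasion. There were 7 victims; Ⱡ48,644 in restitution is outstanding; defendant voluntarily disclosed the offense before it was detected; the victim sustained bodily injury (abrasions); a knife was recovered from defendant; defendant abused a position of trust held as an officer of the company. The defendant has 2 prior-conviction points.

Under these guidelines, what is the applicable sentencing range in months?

55-63 months

Base offense level for tax evasion: 9.
§1 applies: 9 + 2 = 11.
§2 applies: 11 + 1 = 12.
§3 applies: 12 + 2 = 14.
§4 applies (level before this adjustment is 14 ≥ 11, so +5): 14 + 5 = 19.
§5 applies: 19 − 1 = 18.
§6 applies (level before this adjustment is 18 ≥ 17, so +4): 18 + 4 = 22.
Level 22 exceeds the maximum of 20; capped at 20.
Final offense level: 20.
Criminal history: 2 prior points → Category B (2-5).
Level 20 falls in the 20 band.
Grid: Level 20 × Category B = 55-63 months.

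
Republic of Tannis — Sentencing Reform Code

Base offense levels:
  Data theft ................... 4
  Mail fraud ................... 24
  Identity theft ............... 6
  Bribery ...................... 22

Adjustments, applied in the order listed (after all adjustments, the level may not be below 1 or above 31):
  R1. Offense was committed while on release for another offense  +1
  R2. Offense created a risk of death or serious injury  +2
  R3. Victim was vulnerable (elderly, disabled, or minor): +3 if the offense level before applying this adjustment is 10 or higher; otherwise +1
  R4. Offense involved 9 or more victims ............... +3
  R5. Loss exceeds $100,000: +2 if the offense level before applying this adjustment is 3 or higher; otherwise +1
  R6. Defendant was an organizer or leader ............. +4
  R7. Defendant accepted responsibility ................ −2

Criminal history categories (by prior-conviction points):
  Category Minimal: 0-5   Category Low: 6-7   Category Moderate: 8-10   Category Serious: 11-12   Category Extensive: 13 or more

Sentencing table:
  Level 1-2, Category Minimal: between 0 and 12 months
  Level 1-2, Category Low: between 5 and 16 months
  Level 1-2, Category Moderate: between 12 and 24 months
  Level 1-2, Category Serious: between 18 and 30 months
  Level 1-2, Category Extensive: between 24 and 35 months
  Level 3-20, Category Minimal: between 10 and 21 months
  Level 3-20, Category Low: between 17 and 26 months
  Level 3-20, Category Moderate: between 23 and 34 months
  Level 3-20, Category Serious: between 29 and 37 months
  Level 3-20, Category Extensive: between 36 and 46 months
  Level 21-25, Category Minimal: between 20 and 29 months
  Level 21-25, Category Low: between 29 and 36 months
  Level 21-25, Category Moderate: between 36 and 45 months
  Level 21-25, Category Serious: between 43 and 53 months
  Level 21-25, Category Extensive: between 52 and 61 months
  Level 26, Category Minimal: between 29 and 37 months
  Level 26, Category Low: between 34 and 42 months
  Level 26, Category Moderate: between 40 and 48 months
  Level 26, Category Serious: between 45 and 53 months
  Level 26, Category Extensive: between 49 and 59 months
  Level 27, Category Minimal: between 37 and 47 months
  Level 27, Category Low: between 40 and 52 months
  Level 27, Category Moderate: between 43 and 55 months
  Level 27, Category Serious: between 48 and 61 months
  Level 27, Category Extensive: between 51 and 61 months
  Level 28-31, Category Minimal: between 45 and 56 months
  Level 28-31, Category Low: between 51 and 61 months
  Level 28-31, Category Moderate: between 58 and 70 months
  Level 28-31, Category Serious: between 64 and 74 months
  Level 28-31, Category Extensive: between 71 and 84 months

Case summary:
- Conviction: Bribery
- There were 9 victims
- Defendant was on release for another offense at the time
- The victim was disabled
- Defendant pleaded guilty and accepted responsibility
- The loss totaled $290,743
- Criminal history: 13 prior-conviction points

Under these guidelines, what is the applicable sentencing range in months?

Base offense level for bribery: 22.
R1 applies: 22 + 1 = 23.
R3 applies (level before this adjustment is 23 ≥ 10, so +3): 23 + 3 = 26.
R4 applies: 26 + 3 = 29.
R5 applies (level before this adjustment is 29 ≥ 3, so +2): 29 + 2 = 31.
R6 does not apply.
R7 applies: 31 − 2 = 29.
Final offense level: 29.
Criminal history: 13 prior points → Category Extensive (13+).
Level 29 falls in the 28-31 band.
Grid: Level 28-31 × Category Extensive = 71-84 months.

71-84 months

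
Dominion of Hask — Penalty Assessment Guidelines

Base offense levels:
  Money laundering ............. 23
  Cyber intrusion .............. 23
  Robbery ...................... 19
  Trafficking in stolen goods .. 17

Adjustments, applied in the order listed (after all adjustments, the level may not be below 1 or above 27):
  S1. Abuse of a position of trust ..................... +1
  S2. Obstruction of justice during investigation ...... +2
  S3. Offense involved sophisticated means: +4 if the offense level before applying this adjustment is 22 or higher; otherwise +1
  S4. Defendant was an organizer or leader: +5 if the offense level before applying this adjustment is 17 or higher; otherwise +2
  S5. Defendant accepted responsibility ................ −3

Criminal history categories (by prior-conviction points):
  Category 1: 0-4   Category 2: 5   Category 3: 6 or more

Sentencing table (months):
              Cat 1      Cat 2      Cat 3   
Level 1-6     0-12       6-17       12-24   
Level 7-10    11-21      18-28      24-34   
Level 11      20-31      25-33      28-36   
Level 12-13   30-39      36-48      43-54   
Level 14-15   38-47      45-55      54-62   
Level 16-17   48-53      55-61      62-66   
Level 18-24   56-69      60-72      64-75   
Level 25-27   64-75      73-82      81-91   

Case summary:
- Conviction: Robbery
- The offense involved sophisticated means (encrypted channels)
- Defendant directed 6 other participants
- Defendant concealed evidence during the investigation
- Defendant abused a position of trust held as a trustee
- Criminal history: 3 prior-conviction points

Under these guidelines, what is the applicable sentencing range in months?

64-75 months

Base offense level for robbery: 19.
S1 applies: 19 + 1 = 20.
S2 applies: 20 + 2 = 22.
S3 applies (level before this adjustment is 22 ≥ 22, so +4): 22 + 4 = 26.
S4 applies (level before this adjustment is 26 ≥ 17, so +5): 26 + 5 = 31.
Level 31 exceeds the maximum of 27; capped at 27.
Final offense level: 27.
Criminal history: 3 prior points → Category 1 (0-4).
Level 27 falls in the 25-27 band.
Grid: Level 25-27 × Category 1 = 64-75 months.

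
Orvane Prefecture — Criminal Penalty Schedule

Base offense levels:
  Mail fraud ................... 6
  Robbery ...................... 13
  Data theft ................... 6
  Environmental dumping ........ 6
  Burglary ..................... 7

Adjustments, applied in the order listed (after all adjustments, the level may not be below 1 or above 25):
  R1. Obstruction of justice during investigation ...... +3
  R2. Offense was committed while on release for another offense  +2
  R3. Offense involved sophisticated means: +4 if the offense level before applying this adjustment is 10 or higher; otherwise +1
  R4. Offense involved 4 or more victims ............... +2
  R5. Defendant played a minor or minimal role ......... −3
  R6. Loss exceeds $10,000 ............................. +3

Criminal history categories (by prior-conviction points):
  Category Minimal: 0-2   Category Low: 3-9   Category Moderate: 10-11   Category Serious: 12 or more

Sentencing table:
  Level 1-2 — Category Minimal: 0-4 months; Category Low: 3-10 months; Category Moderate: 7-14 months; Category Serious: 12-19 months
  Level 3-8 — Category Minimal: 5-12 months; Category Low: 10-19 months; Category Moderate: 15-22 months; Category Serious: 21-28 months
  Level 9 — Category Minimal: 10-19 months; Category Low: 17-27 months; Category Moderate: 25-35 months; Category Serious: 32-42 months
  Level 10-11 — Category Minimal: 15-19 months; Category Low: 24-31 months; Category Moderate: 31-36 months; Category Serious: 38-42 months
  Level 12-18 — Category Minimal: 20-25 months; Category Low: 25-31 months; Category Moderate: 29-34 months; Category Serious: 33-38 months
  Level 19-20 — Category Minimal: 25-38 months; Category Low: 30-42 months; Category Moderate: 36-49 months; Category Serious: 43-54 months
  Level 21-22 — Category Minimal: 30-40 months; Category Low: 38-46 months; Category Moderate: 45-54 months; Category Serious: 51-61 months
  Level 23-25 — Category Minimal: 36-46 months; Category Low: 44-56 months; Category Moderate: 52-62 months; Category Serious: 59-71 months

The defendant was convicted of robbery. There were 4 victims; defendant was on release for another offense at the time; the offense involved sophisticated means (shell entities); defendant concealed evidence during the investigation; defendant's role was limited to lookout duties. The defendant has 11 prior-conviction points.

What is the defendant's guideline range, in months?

Base offense level for robbery: 13.
R1 applies: 13 + 3 = 16.
R2 applies: 16 + 2 = 18.
R3 applies (level before this adjustment is 18 ≥ 10, so +4): 18 + 4 = 22.
R4 applies: 22 + 2 = 24.
R5 applies: 24 − 3 = 21.
Final offense level: 21.
Criminal history: 11 prior points → Category Moderate (10-11).
Level 21 falls in the 21-22 band.
Grid: Level 21-22 × Category Moderate = 45-54 months.

45-54 months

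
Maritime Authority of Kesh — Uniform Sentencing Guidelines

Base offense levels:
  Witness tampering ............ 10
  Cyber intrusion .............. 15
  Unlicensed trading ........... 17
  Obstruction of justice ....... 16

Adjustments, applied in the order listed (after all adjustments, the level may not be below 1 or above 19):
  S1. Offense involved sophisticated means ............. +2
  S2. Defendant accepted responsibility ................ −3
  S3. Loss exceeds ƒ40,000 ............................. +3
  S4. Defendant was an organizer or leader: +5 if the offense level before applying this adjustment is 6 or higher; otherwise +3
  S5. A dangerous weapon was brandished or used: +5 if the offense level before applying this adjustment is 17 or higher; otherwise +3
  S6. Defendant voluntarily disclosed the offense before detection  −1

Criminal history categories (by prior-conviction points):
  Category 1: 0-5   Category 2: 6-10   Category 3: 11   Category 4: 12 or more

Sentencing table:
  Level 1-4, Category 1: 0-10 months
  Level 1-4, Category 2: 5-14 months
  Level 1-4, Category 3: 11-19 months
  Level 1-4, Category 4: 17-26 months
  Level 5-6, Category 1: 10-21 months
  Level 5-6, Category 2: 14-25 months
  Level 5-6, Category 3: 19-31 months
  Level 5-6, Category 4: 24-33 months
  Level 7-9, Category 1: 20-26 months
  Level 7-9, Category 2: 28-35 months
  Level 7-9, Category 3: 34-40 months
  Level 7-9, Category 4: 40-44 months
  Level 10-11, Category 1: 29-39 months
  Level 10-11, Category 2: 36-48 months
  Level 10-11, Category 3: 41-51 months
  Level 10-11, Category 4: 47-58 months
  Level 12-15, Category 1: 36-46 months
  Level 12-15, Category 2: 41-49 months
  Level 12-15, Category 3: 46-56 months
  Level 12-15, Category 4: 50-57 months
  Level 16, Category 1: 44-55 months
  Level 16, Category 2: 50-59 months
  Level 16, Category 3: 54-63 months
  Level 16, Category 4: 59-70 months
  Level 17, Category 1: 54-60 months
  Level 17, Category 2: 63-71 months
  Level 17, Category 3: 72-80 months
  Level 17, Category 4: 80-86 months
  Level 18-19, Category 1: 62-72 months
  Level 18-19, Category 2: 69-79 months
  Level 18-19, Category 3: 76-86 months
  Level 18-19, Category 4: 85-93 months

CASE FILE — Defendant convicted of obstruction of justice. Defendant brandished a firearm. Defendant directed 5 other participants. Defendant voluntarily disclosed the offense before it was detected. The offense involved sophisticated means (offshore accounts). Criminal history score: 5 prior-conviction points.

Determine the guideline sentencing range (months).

62-72 months

Base offense level for obstruction of justice: 16.
S1 applies: 16 + 2 = 18.
S4 applies (level before this adjustment is 18 ≥ 6, so +5): 18 + 5 = 23.
S5 applies (level before this adjustment is 23 ≥ 17, so +5): 23 + 5 = 28.
S6 applies: 28 − 1 = 27.
Level 27 exceeds the maximum of 19; capped at 19.
Final offense level: 19.
Criminal history: 5 prior points → Category 1 (0-5).
Level 19 falls in the 18-19 band.
Grid: Level 18-19 × Category 1 = 62-72 months.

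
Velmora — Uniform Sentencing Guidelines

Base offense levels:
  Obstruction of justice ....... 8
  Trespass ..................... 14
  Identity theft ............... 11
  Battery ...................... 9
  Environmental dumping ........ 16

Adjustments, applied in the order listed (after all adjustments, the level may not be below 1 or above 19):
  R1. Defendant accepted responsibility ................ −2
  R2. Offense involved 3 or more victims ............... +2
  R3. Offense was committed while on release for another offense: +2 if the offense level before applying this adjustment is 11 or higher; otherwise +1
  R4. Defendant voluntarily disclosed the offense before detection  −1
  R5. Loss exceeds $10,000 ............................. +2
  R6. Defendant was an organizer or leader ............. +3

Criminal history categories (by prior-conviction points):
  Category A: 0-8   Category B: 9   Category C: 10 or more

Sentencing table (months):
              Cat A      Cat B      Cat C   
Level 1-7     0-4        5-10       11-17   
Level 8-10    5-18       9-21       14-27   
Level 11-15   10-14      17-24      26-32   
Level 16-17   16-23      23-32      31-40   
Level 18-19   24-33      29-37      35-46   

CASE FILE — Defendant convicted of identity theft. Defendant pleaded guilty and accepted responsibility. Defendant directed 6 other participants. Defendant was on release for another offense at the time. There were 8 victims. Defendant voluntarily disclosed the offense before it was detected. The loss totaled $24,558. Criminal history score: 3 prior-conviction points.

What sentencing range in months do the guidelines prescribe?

Base offense level for identity theft: 11.
R1 applies: 11 − 2 = 9.
R2 applies: 9 + 2 = 11.
R3 applies (level before this adjustment is 11 ≥ 11, so +2): 11 + 2 = 13.
R4 applies: 13 − 1 = 12.
R5 applies: 12 + 2 = 14.
R6 applies: 14 + 3 = 17.
Final offense level: 17.
Criminal history: 3 prior points → Category A (0-8).
Level 17 falls in the 16-17 band.
Grid: Level 16-17 × Category A = 16-23 months.

16-23 months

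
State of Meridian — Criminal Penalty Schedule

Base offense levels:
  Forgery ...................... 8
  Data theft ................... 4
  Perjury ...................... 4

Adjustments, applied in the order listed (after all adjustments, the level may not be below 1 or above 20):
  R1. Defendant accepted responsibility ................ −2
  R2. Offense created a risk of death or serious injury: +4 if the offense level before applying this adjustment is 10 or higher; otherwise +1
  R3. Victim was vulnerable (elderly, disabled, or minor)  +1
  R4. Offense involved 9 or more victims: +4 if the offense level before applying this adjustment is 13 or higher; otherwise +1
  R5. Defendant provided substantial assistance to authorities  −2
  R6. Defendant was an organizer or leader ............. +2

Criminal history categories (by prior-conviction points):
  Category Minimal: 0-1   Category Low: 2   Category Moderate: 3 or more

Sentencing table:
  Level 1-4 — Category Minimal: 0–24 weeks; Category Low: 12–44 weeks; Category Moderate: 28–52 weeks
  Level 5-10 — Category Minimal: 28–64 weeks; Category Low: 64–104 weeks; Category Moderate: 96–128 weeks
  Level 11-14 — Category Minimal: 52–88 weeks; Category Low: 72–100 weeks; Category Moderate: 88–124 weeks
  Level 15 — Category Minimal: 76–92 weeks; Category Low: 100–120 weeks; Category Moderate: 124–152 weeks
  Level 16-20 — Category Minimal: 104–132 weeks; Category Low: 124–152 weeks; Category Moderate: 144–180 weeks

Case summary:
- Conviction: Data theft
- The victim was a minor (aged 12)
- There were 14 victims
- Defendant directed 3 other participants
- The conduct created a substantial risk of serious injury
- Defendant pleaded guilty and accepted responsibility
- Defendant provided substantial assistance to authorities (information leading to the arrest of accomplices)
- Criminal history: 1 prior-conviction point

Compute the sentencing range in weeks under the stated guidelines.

Base offense level for data theft: 4.
R1 applies: 4 − 2 = 2.
R2 applies (level before this adjustment is 2 < 10, so +1): 2 + 1 = 3.
R3 applies: 3 + 1 = 4.
R4 applies (level before this adjustment is 4 < 13, so +1): 4 + 1 = 5.
R5 applies: 5 − 2 = 3.
R6 applies: 3 + 2 = 5.
Final offense level: 5.
Criminal history: 1 prior point → Category Minimal (0-1).
Level 5 falls in the 5-10 band.
Grid: Level 5-10 × Category Minimal = 28-64 weeks.

28-64 weeks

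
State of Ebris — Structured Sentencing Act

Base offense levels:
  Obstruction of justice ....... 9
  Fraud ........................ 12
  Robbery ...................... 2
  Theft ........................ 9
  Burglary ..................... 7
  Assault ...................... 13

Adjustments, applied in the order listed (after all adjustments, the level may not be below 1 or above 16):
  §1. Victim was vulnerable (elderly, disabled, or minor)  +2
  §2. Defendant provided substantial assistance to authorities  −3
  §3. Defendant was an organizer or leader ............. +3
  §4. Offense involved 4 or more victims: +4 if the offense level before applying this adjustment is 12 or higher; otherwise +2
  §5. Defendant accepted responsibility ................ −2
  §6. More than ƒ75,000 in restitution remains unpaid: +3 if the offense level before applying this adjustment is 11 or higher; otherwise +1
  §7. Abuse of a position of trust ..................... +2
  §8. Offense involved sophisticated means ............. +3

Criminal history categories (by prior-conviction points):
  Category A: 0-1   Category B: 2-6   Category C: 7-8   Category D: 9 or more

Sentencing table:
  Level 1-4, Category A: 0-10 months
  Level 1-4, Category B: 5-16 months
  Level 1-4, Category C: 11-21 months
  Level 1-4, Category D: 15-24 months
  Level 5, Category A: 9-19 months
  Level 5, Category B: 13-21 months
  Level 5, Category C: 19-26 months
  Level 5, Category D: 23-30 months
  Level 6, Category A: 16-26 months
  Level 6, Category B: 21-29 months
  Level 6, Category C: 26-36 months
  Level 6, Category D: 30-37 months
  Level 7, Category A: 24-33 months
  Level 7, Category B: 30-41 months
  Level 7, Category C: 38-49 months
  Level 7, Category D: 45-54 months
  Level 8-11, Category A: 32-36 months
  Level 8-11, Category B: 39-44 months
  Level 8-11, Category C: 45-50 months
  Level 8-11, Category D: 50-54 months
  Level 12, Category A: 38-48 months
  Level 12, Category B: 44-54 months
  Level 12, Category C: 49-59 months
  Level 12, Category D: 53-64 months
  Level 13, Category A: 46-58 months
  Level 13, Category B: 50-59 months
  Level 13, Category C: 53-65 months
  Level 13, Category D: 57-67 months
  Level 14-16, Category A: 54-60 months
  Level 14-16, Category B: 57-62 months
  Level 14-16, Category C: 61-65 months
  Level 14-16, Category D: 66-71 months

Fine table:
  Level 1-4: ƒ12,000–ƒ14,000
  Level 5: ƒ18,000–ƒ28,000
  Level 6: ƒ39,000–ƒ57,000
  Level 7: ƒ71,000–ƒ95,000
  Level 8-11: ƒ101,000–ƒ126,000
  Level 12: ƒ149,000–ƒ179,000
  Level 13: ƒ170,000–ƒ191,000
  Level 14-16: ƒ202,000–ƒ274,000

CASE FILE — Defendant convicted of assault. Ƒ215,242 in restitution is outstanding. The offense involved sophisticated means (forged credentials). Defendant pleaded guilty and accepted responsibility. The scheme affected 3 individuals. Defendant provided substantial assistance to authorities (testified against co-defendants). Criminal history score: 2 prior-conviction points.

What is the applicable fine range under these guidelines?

ƒ149,000–ƒ179,000

Base offense level for assault: 13.
§1 does not apply.
§2 applies: 13 − 3 = 10.
§5 applies: 10 − 2 = 8.
§6 applies (level before this adjustment is 8 < 11, so +1): 8 + 1 = 9.
§8 applies: 9 + 3 = 12.
Final offense level: 12.
Level 12 falls in the 12 band.
Fine table: Level 12 → ƒ149,000–ƒ179,000.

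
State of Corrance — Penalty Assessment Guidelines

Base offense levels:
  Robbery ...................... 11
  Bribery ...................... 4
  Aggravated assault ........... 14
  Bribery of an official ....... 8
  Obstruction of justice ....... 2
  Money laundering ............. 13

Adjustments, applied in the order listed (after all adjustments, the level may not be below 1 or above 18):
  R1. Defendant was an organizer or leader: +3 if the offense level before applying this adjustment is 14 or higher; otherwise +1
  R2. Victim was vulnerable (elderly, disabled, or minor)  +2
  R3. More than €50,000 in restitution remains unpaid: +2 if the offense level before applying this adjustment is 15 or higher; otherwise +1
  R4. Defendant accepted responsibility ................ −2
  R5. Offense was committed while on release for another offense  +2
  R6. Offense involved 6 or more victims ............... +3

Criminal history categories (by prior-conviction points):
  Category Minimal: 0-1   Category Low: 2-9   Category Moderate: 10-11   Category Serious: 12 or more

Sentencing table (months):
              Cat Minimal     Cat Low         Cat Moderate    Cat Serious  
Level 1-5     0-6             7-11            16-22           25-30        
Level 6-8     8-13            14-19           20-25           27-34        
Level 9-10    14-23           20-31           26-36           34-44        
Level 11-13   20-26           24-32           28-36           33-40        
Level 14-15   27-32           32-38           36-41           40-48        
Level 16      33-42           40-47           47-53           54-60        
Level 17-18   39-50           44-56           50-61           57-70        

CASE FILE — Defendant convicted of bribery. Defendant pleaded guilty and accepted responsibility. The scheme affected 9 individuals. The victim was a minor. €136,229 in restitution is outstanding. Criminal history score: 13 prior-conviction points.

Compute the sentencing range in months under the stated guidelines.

27-34 months

Base offense level for bribery: 4.
R2 applies: 4 + 2 = 6.
R3 applies (level before this adjustment is 6 < 15, so +1): 6 + 1 = 7.
R4 applies: 7 − 2 = 5.
R5 does not apply.
R6 applies: 5 + 3 = 8.
Final offense level: 8.
Criminal history: 13 prior points → Category Serious (12+).
Level 8 falls in the 6-8 band.
Grid: Level 6-8 × Category Serious = 27-34 months.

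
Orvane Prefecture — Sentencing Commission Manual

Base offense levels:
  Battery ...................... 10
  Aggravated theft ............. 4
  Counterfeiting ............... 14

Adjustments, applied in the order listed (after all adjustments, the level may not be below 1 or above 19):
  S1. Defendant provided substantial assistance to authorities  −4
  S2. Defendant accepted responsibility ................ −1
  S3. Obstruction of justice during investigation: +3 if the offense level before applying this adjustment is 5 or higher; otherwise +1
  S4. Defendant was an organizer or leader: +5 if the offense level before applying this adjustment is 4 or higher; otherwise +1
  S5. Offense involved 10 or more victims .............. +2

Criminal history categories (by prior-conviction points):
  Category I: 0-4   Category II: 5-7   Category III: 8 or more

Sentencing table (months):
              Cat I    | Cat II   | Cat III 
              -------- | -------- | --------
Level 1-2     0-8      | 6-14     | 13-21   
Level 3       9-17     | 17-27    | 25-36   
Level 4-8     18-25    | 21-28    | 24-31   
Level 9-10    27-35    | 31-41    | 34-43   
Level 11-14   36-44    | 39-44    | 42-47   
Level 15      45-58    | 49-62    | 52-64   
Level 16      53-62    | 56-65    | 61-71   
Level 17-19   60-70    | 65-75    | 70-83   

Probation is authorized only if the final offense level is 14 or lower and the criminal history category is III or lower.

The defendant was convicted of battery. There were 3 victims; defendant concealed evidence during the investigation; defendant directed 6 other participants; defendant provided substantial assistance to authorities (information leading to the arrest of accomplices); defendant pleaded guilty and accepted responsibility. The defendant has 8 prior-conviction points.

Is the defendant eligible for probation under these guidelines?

Base offense level for battery: 10.
S1 applies: 10 − 4 = 6.
S2 applies: 6 − 1 = 5.
S3 applies (level before this adjustment is 5 ≥ 5, so +3): 5 + 3 = 8.
S4 applies (level before this adjustment is 8 ≥ 4, so +5): 8 + 5 = 13.
S5 does not apply.
Final offense level: 13.
Criminal history: 8 prior points → Category III (8+).
Level 13 falls in the 11-14 band.
Grid: Level 11-14 × Category III = 42-47 months.
Probation check: level 13 ≤ 14 and category III ≤ III → eligible.

Yes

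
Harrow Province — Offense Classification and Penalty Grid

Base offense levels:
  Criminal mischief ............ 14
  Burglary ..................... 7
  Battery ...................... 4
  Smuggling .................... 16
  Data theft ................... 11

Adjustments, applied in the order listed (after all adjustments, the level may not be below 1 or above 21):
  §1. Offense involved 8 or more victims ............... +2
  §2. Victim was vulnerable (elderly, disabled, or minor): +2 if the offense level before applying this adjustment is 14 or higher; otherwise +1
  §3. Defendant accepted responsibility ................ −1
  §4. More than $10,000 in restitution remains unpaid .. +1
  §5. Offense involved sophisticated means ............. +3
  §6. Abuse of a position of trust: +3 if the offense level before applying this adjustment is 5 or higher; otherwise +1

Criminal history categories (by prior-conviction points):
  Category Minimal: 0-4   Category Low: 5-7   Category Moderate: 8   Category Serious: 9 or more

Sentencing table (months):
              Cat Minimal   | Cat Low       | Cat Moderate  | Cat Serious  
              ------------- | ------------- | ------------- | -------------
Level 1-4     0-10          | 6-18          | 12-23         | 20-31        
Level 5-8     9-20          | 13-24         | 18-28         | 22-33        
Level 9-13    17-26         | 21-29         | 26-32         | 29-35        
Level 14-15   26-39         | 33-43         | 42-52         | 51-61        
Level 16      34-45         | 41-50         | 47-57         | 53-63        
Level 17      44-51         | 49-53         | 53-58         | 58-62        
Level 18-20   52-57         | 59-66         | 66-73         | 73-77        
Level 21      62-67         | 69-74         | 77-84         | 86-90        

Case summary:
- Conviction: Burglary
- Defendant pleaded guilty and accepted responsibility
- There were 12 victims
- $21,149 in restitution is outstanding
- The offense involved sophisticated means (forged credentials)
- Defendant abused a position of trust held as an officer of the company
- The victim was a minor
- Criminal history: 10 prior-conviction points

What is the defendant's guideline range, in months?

53-63 months

Base offense level for burglary: 7.
§1 applies: 7 + 2 = 9.
§2 applies (level before this adjustment is 9 < 14, so +1): 9 + 1 = 10.
§3 applies: 10 − 1 = 9.
§4 applies: 9 + 1 = 10.
§5 applies: 10 + 3 = 13.
§6 applies (level before this adjustment is 13 ≥ 5, so +3): 13 + 3 = 16.
Final offense level: 16.
Criminal history: 10 prior points → Category Serious (9+).
Level 16 falls in the 16 band.
Grid: Level 16 × Category Serious = 53-63 months.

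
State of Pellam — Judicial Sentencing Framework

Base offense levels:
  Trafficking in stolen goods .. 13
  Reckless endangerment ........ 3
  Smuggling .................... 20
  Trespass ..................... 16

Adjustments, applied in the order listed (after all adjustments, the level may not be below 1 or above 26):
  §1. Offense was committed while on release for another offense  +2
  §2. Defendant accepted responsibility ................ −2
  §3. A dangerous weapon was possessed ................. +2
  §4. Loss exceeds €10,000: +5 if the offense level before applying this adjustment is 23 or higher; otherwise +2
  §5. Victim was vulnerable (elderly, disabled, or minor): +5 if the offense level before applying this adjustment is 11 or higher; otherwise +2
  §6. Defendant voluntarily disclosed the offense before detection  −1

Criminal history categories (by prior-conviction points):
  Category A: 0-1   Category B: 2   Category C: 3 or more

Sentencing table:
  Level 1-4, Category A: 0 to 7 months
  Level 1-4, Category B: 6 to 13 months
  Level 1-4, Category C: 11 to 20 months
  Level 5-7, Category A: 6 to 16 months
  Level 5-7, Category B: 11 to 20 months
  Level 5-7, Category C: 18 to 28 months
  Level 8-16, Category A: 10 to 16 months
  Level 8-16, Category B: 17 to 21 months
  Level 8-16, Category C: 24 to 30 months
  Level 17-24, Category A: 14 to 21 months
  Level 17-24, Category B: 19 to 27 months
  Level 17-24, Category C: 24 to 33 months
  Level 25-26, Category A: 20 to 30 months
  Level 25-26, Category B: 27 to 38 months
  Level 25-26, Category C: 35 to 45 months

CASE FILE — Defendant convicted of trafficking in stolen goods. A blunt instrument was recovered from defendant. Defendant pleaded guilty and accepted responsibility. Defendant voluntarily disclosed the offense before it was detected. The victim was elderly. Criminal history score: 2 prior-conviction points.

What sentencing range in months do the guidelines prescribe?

Base offense level for trafficking in stolen goods: 13.
§2 applies: 13 − 2 = 11.
§3 applies: 11 + 2 = 13.
§4 does not apply.
§5 applies (level before this adjustment is 13 ≥ 11, so +5): 13 + 5 = 18.
§6 applies: 18 − 1 = 17.
Final offense level: 17.
Criminal history: 2 prior points → Category B (2).
Level 17 falls in the 17-24 band.
Grid: Level 17-24 × Category B = 19-27 months.

19-27 months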